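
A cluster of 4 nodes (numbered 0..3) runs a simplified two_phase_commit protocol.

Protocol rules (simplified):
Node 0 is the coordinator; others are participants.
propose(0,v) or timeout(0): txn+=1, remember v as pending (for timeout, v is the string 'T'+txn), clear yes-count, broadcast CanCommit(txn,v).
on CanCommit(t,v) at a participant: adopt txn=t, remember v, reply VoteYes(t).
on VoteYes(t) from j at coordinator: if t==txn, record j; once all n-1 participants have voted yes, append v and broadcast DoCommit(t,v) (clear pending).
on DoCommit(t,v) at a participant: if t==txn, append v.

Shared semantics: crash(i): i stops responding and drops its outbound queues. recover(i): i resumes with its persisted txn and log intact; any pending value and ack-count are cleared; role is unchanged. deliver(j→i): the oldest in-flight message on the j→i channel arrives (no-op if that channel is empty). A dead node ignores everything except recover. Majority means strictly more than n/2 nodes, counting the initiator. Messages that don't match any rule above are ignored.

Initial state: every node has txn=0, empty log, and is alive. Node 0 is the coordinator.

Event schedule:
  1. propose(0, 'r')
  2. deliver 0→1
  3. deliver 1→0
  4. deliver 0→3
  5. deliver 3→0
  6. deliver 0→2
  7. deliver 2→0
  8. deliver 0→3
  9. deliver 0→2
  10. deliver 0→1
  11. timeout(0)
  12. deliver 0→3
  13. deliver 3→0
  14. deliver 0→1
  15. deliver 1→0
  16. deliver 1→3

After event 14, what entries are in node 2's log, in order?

step 1 propose(0,'r'): 0={coor,t=1,log=-}
step 2 deliver 0→1: 1={part,t=1,log=-}
step 3 deliver 1→0: —
step 4 deliver 0→3: 3={part,t=1,log=-}
step 5 deliver 3→0: —
step 6 deliver 0→2: 2={part,t=1,log=-}
step 7 deliver 2→0: 0={coor,t=1,log=r}
step 8 deliver 0→3: 3={part,t=1,log=r}
step 9 deliver 0→2: 2={part,t=1,log=r}
step 10 deliver 0→1: 1={part,t=1,log=r}
step 11 timeout(0): 0={coor,t=2,log=r}
step 12 deliver 0→3: 3={part,t=2,log=r}
step 13 deliver 3→0: —
step 14 deliver 0→1: 1={part,t=2,log=r}

r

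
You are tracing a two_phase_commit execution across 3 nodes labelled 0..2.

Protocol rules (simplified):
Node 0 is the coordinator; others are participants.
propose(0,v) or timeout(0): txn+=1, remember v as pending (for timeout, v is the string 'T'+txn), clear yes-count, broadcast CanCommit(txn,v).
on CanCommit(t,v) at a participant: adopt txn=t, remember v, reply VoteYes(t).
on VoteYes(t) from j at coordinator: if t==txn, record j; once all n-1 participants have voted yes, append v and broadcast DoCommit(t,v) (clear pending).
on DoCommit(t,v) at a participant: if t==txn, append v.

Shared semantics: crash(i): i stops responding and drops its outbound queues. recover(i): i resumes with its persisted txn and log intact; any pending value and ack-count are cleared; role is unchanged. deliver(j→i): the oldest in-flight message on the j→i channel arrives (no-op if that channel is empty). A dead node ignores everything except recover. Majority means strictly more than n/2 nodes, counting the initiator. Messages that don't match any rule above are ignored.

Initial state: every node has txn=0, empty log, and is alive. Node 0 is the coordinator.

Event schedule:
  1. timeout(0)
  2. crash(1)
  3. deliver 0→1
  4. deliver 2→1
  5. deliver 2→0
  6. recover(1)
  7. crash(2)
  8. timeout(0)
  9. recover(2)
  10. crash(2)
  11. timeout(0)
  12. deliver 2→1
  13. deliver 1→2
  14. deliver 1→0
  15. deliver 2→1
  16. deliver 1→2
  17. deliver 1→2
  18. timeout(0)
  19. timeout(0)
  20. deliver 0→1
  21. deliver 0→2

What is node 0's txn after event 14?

3

after 1 — timeout(0): n0:coor/t1/[-]
after 2 — crash(1): n1:✗part/t0/[-]
after 3 — deliver 0→1: ·
after 4 — deliver 2→1: ·
after 5 — deliver 2→0: ·
after 6 — recover(1): n1:part/t0/[-]
after 7 — crash(2): n2:✗part/t0/[-]
after 8 — timeout(0): n0:coor/t2/[-]
after 9 — recover(2): n2:part/t0/[-]
after 10 — crash(2): n2:✗part/t0/[-]
after 11 — timeout(0): n0:coor/t3/[-]
after 12 — deliver 2→1: ·
after 13 — deliver 1→2: ·
after 14 — deliver 1→0: ·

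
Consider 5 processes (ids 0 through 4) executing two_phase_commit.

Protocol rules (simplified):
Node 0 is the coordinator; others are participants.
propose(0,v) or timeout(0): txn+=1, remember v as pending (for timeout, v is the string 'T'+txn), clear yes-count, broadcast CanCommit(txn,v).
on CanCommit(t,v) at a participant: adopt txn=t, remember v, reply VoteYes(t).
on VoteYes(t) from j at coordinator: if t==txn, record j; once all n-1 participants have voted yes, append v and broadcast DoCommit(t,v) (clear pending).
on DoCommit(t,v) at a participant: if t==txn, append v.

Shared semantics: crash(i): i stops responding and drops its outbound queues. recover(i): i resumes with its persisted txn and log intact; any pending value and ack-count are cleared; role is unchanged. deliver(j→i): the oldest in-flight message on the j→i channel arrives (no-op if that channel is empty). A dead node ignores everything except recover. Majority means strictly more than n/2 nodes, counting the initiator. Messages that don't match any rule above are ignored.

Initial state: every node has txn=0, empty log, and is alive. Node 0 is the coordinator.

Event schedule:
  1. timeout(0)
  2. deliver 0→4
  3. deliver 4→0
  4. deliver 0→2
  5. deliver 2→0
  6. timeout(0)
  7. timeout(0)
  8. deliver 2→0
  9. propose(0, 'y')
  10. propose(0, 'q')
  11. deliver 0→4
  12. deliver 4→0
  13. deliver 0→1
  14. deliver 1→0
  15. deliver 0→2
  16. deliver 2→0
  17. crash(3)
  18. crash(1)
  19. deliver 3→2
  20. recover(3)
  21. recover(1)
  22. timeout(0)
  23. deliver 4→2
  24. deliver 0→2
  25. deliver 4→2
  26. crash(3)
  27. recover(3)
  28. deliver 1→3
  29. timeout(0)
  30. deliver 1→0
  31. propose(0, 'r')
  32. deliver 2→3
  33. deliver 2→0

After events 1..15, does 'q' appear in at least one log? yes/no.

no

after 1 — timeout(0): n0:coor/t1/[-]
after 2 — deliver 0→4: n4:part/t1/[-]
after 3 — deliver 4→0: ·
after 4 — deliver 0→2: n2:part/t1/[-]
after 5 — deliver 2→0: ·
after 6 — timeout(0): n0:coor/t2/[-]
after 7 — timeout(0): n0:coor/t3/[-]
after 8 — deliver 2→0: ·
after 9 — propose(0,'y'): n0:coor/t4/[-]
after 10 — propose(0,'q'): n0:coor/t5/[-]
after 11 — deliver 0→4: n4:part/t2/[-]
after 12 — deliver 4→0: ·
after 13 — deliver 0→1: n1:part/t1/[-]
after 14 — deliver 1→0: ·
after 15 — deliver 0→2: n2:part/t2/[-]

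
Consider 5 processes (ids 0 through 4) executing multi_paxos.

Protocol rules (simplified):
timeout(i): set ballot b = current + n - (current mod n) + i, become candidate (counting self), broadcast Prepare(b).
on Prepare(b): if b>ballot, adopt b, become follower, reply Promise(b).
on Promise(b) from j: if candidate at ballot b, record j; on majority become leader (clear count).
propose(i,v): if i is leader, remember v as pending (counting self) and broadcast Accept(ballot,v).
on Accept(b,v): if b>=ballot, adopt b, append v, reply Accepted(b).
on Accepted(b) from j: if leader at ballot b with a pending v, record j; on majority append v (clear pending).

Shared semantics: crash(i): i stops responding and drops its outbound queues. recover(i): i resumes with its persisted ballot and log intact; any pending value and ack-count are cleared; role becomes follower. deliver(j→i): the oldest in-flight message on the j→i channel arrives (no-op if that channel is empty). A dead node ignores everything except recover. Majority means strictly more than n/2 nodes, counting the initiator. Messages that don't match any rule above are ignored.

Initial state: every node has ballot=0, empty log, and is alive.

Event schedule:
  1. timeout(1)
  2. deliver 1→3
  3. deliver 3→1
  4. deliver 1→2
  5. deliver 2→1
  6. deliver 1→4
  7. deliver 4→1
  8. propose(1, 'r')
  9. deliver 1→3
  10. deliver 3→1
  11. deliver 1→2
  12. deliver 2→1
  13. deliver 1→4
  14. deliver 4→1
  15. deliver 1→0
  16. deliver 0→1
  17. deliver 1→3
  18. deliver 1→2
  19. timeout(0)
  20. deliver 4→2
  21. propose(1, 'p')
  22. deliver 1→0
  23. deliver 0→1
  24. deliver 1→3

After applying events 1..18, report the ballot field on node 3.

1. timeout(1):  <1:cand b6 ->
2. deliver 1→3:  <3:foll b6 ->
3. deliver 3→1:  nop
4. deliver 1→2:  <2:foll b6 ->
5. deliver 2→1:  <1:lead b6 ->
6. deliver 1→4:  <4:foll b6 ->
7. deliver 4→1:  nop
8. propose(1,'r'):  nop
9. deliver 1→3:  <3:foll b6 r>
10. deliver 3→1:  nop
11. deliver 1→2:  <2:foll b6 r>
12. deliver 2→1:  <1:lead b6 r>
13. deliver 1→4:  <4:foll b6 r>
14. deliver 4→1:  nop
15. deliver 1→0:  <0:foll b6 ->
16. deliver 0→1:  nop
17. deliver 1→3:  nop
18. deliver 1→2:  nop

6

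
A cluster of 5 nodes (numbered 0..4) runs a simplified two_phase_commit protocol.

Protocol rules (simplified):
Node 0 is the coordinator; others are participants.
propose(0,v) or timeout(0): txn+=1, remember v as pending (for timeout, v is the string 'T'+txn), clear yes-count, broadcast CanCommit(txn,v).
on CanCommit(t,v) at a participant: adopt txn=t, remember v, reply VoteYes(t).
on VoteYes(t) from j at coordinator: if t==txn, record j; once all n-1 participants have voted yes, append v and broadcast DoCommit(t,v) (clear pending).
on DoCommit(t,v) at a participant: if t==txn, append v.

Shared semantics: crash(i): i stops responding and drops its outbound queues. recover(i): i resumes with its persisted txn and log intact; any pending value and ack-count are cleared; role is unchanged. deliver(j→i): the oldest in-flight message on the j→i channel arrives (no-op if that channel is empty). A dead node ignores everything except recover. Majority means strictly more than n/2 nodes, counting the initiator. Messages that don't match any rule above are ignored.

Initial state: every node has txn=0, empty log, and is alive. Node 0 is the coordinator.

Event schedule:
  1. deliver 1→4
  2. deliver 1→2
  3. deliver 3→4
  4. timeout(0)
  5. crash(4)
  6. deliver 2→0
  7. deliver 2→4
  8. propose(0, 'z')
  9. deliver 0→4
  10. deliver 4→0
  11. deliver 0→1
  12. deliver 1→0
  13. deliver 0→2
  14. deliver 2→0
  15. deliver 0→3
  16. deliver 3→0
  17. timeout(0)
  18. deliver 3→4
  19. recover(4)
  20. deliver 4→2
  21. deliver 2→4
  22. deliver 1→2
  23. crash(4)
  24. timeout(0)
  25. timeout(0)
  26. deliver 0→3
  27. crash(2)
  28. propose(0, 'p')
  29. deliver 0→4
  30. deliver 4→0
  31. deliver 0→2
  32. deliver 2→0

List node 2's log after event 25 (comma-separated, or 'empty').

empty

step 1 deliver 1→4: —
step 2 deliver 1→2: —
step 3 deliver 3→4: —
step 4 timeout(0): 0={coor,t=1,log=-}
step 5 crash(4): 4={✗part,t=0,log=-}
step 6 deliver 2→0: —
step 7 deliver 2→4: —
step 8 propose(0,'z'): 0={coor,t=2,log=-}
step 9 deliver 0→4: —
step 10 deliver 4→0: —
step 11 deliver 0→1: 1={part,t=1,log=-}
step 12 deliver 1→0: —
step 13 deliver 0→2: 2={part,t=1,log=-}
step 14 deliver 2→0: —
step 15 deliver 0→3: 3={part,t=1,log=-}
step 16 deliver 3→0: —
step 17 timeout(0): 0={coor,t=3,log=-}
step 18 deliver 3→4: —
step 19 recover(4): 4={part,t=0,log=-}
step 20 deliver 4→2: —
step 21 deliver 2→4: —
step 22 deliver 1→2: —
step 23 crash(4): 4={✗part,t=0,log=-}
step 24 timeout(0): 0={coor,t=4,log=-}
step 25 timeout(0): 0={coor,t=5,log=-}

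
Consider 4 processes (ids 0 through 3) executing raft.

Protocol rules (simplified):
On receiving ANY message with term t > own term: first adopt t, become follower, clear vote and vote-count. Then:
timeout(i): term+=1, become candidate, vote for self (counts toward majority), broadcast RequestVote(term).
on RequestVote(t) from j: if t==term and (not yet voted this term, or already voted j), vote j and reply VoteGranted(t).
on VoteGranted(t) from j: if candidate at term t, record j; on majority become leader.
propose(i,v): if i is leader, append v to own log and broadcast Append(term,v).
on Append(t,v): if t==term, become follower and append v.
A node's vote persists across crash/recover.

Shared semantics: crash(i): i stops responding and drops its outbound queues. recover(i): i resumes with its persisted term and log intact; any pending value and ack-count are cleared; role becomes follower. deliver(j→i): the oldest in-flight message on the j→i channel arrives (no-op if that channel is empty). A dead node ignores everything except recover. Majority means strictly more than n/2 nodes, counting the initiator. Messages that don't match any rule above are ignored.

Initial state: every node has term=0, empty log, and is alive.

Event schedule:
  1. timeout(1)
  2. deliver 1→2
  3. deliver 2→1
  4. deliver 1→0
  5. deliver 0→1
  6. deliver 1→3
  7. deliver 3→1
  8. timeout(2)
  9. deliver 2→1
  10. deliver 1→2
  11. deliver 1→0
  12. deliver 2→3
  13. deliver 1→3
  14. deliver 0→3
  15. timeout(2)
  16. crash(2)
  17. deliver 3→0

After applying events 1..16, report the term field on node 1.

step 1 timeout(1): 1={cand,t=1,log=-}
step 2 deliver 1→2: 2={foll,t=1,log=-}
step 3 deliver 2→1: —
step 4 deliver 1→0: 0={foll,t=1,log=-}
step 5 deliver 0→1: 1={lead,t=1,log=-}
step 6 deliver 1→3: 3={foll,t=1,log=-}
step 7 deliver 3→1: —
step 8 timeout(2): 2={cand,t=2,log=-}
step 9 deliver 2→1: 1={foll,t=2,log=-}
step 10 deliver 1→2: —
step 11 deliver 1→0: —
step 12 deliver 2→3: 3={foll,t=2,log=-}
step 13 deliver 1→3: —
step 14 deliver 0→3: —
step 15 timeout(2): 2={cand,t=3,log=-}
step 16 crash(2): 2={✗cand,t=3,log=-}

2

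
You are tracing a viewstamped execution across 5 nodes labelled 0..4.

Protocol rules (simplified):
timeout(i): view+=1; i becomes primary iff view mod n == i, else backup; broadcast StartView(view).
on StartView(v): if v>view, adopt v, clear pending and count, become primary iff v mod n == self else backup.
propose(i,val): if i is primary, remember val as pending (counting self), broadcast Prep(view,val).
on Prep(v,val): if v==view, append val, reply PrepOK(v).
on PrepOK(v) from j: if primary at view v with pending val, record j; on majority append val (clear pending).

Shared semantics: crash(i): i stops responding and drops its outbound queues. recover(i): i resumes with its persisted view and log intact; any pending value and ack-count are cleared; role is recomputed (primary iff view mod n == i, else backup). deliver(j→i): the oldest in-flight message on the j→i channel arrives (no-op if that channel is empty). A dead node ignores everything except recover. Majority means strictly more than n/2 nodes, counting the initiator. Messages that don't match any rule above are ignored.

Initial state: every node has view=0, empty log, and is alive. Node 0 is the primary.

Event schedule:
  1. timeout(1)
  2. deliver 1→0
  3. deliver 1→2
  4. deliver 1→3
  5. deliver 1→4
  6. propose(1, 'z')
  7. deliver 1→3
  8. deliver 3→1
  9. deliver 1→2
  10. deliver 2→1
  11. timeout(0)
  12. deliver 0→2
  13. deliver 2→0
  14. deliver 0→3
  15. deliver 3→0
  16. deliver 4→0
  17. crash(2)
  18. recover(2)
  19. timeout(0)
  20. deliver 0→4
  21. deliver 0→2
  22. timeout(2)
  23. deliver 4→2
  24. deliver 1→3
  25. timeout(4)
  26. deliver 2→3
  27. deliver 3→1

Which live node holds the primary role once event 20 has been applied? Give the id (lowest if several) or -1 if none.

1

after 1 — timeout(1): n1:prim/v1/[-]
after 2 — deliver 1→0: n0:back/v1/[-]
after 3 — deliver 1→2: n2:back/v1/[-]
after 4 — deliver 1→3: n3:back/v1/[-]
after 5 — deliver 1→4: n4:back/v1/[-]
after 6 — propose(1,'z'): ·
after 7 — deliver 1→3: n3:back/v1/[z]
after 8 — deliver 3→1: ·
after 9 — deliver 1→2: n2:back/v1/[z]
after 10 — deliver 2→1: n1:prim/v1/[z]
after 11 — timeout(0): n0:back/v2/[-]
after 12 — deliver 0→2: n2:prim/v2/[z]
after 13 — deliver 2→0: ·
after 14 — deliver 0→3: n3:back/v2/[z]
after 15 — deliver 3→0: ·
after 16 — deliver 4→0: ·
after 17 — crash(2): n2:✗prim/v2/[z]
after 18 — recover(2): n2:prim/v2/[z]
after 19 — timeout(0): n0:back/v3/[-]
after 20 — deliver 0→4: n4:back/v2/[-]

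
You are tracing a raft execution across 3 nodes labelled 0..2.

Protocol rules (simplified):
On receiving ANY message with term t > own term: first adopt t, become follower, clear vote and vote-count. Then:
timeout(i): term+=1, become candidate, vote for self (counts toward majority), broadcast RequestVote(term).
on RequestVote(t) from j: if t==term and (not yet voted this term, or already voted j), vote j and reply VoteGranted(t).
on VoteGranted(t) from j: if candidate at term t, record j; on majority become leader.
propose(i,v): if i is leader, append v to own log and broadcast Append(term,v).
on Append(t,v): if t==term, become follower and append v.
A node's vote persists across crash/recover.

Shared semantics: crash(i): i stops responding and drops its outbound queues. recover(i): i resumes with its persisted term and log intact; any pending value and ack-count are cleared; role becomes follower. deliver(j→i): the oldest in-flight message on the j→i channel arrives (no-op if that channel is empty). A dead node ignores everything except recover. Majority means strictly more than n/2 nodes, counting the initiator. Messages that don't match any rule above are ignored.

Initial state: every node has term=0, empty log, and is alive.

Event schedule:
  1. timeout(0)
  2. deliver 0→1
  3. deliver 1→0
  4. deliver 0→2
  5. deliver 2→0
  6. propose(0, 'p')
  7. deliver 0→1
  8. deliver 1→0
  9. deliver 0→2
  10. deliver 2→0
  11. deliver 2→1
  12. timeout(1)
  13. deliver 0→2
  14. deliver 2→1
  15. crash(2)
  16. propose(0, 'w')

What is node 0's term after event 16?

[1] timeout(0) → N0(cand t1 [-])
[2] deliver 0→1 → N1(foll t1 [-])
[3] deliver 1→0 → N0(lead t1 [-])
[4] deliver 0→2 → N2(foll t1 [-])
[5] deliver 2→0 → ∅
[6] propose(0,'p') → N0(lead t1 [p])
[7] deliver 0→1 → N1(foll t1 [p])
[8] deliver 1→0 → ∅
[9] deliver 0→2 → N2(foll t1 [p])
[10] deliver 2→0 → ∅
[11] deliver 2→1 → ∅
[12] timeout(1) → N1(cand t2 [p])
[13] deliver 0→2 → ∅
[14] deliver 2→1 → ∅
[15] crash(2) → N2(✗foll t1 [p])
[16] propose(0,'w') → N0(lead t1 [p,w])

1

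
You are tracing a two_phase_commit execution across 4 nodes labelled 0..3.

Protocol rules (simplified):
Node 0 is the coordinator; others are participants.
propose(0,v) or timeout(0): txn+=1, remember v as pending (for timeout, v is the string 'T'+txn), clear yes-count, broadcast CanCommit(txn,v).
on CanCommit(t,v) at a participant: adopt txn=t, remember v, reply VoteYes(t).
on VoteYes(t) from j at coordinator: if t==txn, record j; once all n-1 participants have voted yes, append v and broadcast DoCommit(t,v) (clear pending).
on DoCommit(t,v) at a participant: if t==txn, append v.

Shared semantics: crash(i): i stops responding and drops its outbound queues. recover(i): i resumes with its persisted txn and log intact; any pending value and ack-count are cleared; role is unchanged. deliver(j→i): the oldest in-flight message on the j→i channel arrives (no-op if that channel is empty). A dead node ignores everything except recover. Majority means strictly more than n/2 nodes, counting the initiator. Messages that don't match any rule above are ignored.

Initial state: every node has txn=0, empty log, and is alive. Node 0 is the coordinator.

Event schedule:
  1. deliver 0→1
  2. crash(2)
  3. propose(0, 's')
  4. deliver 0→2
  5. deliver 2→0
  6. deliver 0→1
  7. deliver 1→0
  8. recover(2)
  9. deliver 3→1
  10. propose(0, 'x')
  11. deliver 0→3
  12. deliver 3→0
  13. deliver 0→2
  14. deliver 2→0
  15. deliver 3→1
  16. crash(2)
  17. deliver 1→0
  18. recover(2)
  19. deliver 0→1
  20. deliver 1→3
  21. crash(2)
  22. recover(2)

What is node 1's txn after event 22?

1. deliver 0→1:  nop
2. crash(2):  <2:✗part t0 ->
3. propose(0,'s'):  <0:coor t1 ->
4. deliver 0→2:  nop
5. deliver 2→0:  nop
6. deliver 0→1:  <1:part t1 ->
7. deliver 1→0:  nop
8. recover(2):  <2:part t0 ->
9. deliver 3→1:  nop
10. propose(0,'x'):  <0:coor t2 ->
11. deliver 0→3:  <3:part t1 ->
12. deliver 3→0:  nop
13. deliver 0→2:  <2:part t1 ->
14. deliver 2→0:  nop
15. deliver 3→1:  nop
16. crash(2):  <2:✗part t1 ->
17. deliver 1→0:  nop
18. recover(2):  <2:part t1 ->
19. deliver 0→1:  <1:part t2 ->
20. deliver 1→3:  nop
21. crash(2):  <2:✗part t1 ->
22. recover(2):  <2:part t1 ->

2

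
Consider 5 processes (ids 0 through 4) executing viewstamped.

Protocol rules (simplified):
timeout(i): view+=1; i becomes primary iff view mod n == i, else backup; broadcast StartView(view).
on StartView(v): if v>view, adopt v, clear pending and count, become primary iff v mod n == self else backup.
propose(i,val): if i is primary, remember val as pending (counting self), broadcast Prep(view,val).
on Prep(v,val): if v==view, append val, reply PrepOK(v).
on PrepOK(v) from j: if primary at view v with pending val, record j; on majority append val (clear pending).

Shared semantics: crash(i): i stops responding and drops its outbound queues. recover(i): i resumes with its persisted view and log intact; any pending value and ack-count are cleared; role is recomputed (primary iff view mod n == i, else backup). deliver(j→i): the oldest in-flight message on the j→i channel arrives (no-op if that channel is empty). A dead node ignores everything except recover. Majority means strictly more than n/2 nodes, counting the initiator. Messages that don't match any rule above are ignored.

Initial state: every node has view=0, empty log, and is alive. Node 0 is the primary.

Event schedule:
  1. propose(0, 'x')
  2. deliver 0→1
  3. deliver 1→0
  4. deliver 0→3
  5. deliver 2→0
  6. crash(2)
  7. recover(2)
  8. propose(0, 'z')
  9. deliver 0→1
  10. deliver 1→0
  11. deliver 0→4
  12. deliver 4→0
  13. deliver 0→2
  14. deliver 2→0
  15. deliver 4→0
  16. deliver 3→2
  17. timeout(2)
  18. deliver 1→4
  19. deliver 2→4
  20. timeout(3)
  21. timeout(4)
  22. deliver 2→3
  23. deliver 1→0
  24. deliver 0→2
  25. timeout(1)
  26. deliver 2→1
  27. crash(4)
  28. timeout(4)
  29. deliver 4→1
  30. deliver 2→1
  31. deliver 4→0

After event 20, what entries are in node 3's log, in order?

[1] propose(0,'x') → ∅
[2] deliver 0→1 → N1(back v0 [x])
[3] deliver 1→0 → ∅
[4] deliver 0→3 → N3(back v0 [x])
[5] deliver 2→0 → ∅
[6] crash(2) → N2(✗back v0 [-])
[7] recover(2) → N2(back v0 [-])
[8] propose(0,'z') → ∅
[9] deliver 0→1 → N1(back v0 [x,z])
[10] deliver 1→0 → ∅
[11] deliver 0→4 → N4(back v0 [x])
[12] deliver 4→0 → N0(prim v0 [z])
[13] deliver 0→2 → N2(back v0 [x])
[14] deliver 2→0 → ∅
[15] deliver 4→0 → ∅
[16] deliver 3→2 → ∅
[17] timeout(2) → N2(back v1 [x])
[18] deliver 1→4 → ∅
[19] deliver 2→4 → N4(back v1 [x])
[20] timeout(3) → N3(back v1 [x])

x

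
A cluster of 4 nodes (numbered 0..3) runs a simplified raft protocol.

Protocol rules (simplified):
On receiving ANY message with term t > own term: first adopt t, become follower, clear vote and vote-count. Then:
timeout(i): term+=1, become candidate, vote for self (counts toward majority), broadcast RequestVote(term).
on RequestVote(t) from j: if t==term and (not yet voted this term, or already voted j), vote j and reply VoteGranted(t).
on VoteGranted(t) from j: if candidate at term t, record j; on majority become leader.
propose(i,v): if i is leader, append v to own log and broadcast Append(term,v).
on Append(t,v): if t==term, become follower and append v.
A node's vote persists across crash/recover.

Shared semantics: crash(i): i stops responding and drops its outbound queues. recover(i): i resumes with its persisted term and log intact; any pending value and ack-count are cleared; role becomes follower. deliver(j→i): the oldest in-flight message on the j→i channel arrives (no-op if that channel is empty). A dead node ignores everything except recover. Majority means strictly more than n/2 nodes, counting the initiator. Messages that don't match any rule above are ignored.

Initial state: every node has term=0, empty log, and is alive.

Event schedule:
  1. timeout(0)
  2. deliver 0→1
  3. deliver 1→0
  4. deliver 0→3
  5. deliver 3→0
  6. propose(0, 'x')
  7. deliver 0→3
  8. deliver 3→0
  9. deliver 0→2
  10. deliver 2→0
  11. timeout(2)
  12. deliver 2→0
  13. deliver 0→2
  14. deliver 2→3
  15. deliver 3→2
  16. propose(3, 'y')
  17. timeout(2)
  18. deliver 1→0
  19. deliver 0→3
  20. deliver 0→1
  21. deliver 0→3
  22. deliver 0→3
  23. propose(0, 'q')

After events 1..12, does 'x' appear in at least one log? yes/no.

1. timeout(0):  <0:cand t1 ->
2. deliver 0→1:  <1:foll t1 ->
3. deliver 1→0:  nop
4. deliver 0→3:  <3:foll t1 ->
5. deliver 3→0:  <0:lead t1 ->
6. propose(0,'x'):  <0:lead t1 x>
7. deliver 0→3:  <3:foll t1 x>
8. deliver 3→0:  nop
9. deliver 0→2:  <2:foll t1 ->
10. deliver 2→0:  nop
11. timeout(2):  <2:cand t2 ->
12. deliver 2→0:  <0:foll t2 x>

yes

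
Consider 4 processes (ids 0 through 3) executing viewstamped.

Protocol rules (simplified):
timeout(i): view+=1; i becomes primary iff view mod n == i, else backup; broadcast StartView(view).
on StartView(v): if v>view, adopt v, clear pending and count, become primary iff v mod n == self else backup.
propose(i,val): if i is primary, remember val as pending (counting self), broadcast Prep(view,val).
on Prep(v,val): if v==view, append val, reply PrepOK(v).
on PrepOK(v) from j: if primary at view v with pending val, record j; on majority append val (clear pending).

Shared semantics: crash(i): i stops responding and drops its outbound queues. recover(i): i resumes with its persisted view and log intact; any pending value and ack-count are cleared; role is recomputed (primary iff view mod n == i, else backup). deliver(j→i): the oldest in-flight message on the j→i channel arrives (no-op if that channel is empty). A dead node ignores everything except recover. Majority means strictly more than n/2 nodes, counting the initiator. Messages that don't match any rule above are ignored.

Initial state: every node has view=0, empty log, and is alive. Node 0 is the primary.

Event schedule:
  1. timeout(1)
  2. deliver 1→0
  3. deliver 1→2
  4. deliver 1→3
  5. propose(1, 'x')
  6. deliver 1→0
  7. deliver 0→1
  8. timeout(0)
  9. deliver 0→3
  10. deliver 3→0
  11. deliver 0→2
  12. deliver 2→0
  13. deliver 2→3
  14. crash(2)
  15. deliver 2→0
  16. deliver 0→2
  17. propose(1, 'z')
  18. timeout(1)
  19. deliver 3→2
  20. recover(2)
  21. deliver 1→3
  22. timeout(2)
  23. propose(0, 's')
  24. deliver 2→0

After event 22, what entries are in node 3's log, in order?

e1 timeout(1): 1[prim,v=1,-]
e2 deliver 1→0: 0[back,v=1,-]
e3 deliver 1→2: 2[back,v=1,-]
e4 deliver 1→3: 3[back,v=1,-]
e5 propose(1,'x'): ·
e6 deliver 1→0: 0[back,v=1,x]
e7 deliver 0→1: ·
e8 timeout(0): 0[back,v=2,x]
e9 deliver 0→3: 3[back,v=2,-]
e10 deliver 3→0: ·
e11 deliver 0→2: 2[prim,v=2,-]
e12 deliver 2→0: ·
e13 deliver 2→3: ·
e14 crash(2): 2[✗prim,v=2,-]
e15 deliver 2→0: ·
e16 deliver 0→2: ·
e17 propose(1,'z'): ·
e18 timeout(1): 1[back,v=2,-]
e19 deliver 3→2: ·
e20 recover(2): 2[prim,v=2,-]
e21 deliver 1→3: ·
e22 timeout(2): 2[back,v=3,-]

empty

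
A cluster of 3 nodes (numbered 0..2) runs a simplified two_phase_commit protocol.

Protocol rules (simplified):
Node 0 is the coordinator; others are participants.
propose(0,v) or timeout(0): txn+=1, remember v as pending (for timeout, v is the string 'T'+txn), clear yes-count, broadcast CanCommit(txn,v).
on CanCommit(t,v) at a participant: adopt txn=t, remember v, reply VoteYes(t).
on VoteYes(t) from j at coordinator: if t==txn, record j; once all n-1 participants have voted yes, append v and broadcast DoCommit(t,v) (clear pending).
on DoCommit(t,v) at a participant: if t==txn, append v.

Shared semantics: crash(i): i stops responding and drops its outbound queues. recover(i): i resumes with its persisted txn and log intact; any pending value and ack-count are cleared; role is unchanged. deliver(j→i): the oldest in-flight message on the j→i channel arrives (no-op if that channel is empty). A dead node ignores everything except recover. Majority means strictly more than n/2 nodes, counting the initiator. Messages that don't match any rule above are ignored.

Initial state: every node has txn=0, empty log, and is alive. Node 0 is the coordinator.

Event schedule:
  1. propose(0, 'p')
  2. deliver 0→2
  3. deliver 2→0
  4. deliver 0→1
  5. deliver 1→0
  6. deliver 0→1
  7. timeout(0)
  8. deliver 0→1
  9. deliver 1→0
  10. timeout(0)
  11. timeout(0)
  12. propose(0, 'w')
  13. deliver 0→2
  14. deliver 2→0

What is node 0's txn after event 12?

1. propose(0,'p'):  <0:coor t1 ->
2. deliver 0→2:  <2:part t1 ->
3. deliver 2→0:  nop
4. deliver 0→1:  <1:part t1 ->
5. deliver 1→0:  <0:coor t1 p>
6. deliver 0→1:  <1:part t1 p>
7. timeout(0):  <0:coor t2 p>
8. deliver 0→1:  <1:part t2 p>
9. deliver 1→0:  nop
10. timeout(0):  <0:coor t3 p>
11. timeout(0):  <0:coor t4 p>
12. propose(0,'w'):  <0:coor t5 p>

5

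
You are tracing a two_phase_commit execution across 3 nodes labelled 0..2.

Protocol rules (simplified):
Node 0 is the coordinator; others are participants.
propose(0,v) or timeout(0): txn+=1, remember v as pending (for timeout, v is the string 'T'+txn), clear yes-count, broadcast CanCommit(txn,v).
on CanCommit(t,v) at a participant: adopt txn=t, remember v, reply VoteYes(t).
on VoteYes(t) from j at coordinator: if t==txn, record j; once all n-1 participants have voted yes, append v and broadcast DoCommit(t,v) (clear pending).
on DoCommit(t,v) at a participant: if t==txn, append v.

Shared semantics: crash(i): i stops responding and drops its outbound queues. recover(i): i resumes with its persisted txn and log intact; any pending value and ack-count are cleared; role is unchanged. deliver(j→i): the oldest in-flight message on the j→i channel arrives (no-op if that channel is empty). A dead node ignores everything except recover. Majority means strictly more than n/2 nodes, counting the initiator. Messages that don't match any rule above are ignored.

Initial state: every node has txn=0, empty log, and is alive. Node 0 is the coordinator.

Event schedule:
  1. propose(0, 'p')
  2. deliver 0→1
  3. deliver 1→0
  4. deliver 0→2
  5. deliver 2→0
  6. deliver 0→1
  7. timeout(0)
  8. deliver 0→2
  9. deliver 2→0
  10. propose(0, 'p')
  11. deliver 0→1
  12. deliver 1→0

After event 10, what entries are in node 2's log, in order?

p

1. propose(0,'p'):  <0:coor t1 ->
2. deliver 0→1:  <1:part t1 ->
3. deliver 1→0:  nop
4. deliver 0→2:  <2:part t1 ->
5. deliver 2→0:  <0:coor t1 p>
6. deliver 0→1:  <1:part t1 p>
7. timeout(0):  <0:coor t2 p>
8. deliver 0→2:  <2:part t1 p>
9. deliver 2→0:  nop
10. propose(0,'p'):  <0:coor t3 p>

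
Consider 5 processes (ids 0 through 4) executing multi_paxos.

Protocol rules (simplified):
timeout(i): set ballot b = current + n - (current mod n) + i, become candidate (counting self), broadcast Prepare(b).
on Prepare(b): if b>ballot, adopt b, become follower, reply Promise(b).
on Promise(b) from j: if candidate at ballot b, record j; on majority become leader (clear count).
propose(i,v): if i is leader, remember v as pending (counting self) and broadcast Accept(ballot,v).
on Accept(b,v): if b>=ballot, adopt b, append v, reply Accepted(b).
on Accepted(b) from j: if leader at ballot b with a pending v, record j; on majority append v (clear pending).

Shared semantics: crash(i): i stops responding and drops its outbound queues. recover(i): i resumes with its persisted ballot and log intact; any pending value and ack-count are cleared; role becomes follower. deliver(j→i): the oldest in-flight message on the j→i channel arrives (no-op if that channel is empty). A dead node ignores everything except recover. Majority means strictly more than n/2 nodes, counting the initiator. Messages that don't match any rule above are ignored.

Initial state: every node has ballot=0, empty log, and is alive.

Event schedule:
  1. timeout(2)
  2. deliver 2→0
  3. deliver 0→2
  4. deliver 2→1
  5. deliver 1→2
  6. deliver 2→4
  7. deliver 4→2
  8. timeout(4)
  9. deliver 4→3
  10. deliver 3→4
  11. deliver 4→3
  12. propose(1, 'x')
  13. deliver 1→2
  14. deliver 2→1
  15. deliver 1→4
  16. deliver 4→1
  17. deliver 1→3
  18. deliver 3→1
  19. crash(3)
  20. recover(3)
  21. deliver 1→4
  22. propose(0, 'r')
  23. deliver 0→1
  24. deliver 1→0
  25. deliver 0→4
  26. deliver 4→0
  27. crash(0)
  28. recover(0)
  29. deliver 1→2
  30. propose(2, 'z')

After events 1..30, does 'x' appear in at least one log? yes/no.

after 1 — timeout(2): n2:cand/b7/[-]
after 2 — deliver 2→0: n0:foll/b7/[-]
after 3 — deliver 0→2: ·
after 4 — deliver 2→1: n1:foll/b7/[-]
after 5 — deliver 1→2: n2:lead/b7/[-]
after 6 — deliver 2→4: n4:foll/b7/[-]
after 7 — deliver 4→2: ·
after 8 — timeout(4): n4:cand/b14/[-]
after 9 — deliver 4→3: n3:foll/b14/[-]
after 10 — deliver 3→4: ·
after 11 — deliver 4→3: ·
after 12 — propose(1,'x'): ·
after 13 — deliver 1→2: ·
after 14 — deliver 2→1: ·
after 15 — deliver 1→4: ·
after 16 — deliver 4→1: n1:foll/b14/[-]
after 17 — deliver 1→3: ·
after 18 — deliver 3→1: ·
after 19 — crash(3): n3:✗foll/b14/[-]
after 20 — recover(3): n3:foll/b14/[-]
after 21 — deliver 1→4: n4:lead/b14/[-]
after 22 — propose(0,'r'): ·
after 23 — deliver 0→1: ·
after 24 — deliver 1→0: ·
after 25 — deliver 0→4: ·
after 26 — deliver 4→0: n0:foll/b14/[-]
after 27 — crash(0): n0:✗foll/b14/[-]
after 28 — recover(0): n0:foll/b14/[-]
after 29 — deliver 1→2: ·
after 30 — propose(2,'z'): ·

no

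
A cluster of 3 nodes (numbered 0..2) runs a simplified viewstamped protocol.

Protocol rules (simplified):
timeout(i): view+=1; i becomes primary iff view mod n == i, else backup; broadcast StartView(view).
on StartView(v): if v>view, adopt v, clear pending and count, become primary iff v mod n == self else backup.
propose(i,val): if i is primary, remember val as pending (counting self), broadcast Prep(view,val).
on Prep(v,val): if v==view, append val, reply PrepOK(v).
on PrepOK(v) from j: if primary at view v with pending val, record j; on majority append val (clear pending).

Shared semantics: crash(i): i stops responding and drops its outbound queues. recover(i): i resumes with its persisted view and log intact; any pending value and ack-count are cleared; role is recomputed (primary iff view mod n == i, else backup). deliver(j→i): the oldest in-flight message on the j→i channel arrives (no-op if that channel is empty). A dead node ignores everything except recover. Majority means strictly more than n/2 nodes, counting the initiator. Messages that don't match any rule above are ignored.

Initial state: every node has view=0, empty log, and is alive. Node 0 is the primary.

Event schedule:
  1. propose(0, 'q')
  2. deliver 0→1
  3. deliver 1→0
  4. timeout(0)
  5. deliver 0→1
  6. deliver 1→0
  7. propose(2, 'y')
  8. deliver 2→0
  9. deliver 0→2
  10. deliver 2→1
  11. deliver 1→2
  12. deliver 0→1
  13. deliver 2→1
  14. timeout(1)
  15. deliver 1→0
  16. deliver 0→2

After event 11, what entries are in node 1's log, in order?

step 1 propose(0,'q'): —
step 2 deliver 0→1: 1={back,v=0,log=q}
step 3 deliver 1→0: 0={prim,v=0,log=q}
step 4 timeout(0): 0={back,v=1,log=q}
step 5 deliver 0→1: 1={prim,v=1,log=q}
step 6 deliver 1→0: —
step 7 propose(2,'y'): —
step 8 deliver 2→0: —
step 9 deliver 0→2: 2={back,v=0,log=q}
step 10 deliver 2→1: —
step 11 deliver 1→2: —

q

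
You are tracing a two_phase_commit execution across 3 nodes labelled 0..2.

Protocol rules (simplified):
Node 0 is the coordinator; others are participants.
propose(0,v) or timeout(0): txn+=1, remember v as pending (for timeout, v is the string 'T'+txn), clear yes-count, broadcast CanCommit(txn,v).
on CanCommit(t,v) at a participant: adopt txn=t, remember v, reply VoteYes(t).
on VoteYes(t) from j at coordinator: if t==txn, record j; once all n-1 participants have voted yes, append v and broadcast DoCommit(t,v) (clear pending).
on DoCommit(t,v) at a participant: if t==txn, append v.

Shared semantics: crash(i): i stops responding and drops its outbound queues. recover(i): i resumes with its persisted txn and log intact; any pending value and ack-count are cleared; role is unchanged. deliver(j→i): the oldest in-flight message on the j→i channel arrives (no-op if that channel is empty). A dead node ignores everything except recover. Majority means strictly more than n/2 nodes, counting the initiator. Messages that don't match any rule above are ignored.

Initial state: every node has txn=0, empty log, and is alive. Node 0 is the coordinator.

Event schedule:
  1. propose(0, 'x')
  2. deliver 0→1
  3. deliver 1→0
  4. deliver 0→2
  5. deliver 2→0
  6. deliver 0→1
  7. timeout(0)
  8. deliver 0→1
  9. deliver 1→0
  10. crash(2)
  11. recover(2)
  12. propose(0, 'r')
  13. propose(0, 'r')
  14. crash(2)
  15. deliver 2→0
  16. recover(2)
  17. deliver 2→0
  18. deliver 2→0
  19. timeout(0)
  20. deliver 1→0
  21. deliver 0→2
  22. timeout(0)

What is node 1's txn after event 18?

e1 propose(0,'x'): 0[coor,t=1,-]
e2 deliver 0→1: 1[part,t=1,-]
e3 deliver 1→0: ·
e4 deliver 0→2: 2[part,t=1,-]
e5 deliver 2→0: 0[coor,t=1,x]
e6 deliver 0→1: 1[part,t=1,x]
e7 timeout(0): 0[coor,t=2,x]
e8 deliver 0→1: 1[part,t=2,x]
e9 deliver 1→0: ·
e10 crash(2): 2[✗part,t=1,-]
e11 recover(2): 2[part,t=1,-]
e12 propose(0,'r'): 0[coor,t=3,x]
e13 propose(0,'r'): 0[coor,t=4,x]
e14 crash(2): 2[✗part,t=1,-]
e15 deliver 2→0: ·
e16 recover(2): 2[part,t=1,-]
e17 deliver 2→0: ·
e18 deliver 2→0: ·

2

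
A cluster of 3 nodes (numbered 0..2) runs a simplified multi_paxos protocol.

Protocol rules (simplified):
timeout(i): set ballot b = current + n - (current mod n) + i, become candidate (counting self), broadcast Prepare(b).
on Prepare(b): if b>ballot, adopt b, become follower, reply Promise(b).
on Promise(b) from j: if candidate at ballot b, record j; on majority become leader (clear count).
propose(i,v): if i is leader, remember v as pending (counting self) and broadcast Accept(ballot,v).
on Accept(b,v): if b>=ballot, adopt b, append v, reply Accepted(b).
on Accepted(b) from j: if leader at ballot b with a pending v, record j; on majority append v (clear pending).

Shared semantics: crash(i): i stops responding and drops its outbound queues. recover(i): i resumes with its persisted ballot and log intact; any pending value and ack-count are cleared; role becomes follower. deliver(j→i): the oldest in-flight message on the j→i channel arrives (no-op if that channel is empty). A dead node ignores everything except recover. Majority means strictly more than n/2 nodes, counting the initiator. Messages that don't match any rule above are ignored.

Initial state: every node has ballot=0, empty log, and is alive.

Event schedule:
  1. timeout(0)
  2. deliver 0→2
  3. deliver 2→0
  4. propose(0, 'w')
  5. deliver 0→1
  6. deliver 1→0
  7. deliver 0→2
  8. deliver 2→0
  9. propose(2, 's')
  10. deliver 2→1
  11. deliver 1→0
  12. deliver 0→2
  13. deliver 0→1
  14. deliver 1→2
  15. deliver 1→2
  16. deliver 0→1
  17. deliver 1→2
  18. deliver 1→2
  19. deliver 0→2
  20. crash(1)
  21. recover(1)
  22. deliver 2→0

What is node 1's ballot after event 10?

after 1 — timeout(0): n0:cand/b3/[-]
after 2 — deliver 0→2: n2:foll/b3/[-]
after 3 — deliver 2→0: n0:lead/b3/[-]
after 4 — propose(0,'w'): ·
after 5 — deliver 0→1: n1:foll/b3/[-]
after 6 — deliver 1→0: ·
after 7 — deliver 0→2: n2:foll/b3/[w]
after 8 — deliver 2→0: n0:lead/b3/[w]
after 9 — propose(2,'s'): ·
after 10 — deliver 2→1: ·

3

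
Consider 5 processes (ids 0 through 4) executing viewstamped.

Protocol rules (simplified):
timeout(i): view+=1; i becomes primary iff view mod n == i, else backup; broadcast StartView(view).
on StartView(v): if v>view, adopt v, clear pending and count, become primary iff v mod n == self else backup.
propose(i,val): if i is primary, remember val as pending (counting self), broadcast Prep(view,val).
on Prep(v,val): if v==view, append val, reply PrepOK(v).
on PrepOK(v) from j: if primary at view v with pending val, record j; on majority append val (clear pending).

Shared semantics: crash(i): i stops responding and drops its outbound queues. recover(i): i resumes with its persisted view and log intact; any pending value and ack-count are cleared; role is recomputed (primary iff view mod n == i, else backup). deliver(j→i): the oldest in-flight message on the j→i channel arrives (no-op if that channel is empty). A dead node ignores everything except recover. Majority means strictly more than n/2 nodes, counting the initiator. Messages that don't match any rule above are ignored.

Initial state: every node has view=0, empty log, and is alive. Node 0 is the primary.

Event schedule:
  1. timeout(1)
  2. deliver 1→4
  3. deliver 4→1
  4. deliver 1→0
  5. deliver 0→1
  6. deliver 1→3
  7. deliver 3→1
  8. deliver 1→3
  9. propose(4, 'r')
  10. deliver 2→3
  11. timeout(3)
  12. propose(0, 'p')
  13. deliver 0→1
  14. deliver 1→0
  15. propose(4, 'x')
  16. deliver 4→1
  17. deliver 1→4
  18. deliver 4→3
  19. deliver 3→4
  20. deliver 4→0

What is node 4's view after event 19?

[1] timeout(1) → N1(prim v1 [-])
[2] deliver 1→4 → N4(back v1 [-])
[3] deliver 4→1 → ∅
[4] deliver 1→0 → N0(back v1 [-])
[5] deliver 0→1 → ∅
[6] deliver 1→3 → N3(back v1 [-])
[7] deliver 3→1 → ∅
[8] deliver 1→3 → ∅
[9] propose(4,'r') → ∅
[10] deliver 2→3 → ∅
[11] timeout(3) → N3(back v2 [-])
[12] propose(0,'p') → ∅
[13] deliver 0→1 → ∅
[14] deliver 1→0 → ∅
[15] propose(4,'x') → ∅
[16] deliver 4→1 → ∅
[17] deliver 1→4 → ∅
[18] deliver 4→3 → ∅
[19] deliver 3→4 → N4(back v2 [-])

2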